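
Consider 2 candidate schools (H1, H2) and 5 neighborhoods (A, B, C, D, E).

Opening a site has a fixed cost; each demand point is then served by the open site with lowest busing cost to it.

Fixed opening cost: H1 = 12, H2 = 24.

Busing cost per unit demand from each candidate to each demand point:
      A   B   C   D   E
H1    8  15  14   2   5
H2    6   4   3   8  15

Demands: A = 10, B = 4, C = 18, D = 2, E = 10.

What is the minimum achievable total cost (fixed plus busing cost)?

220

Open {H1, H2}: assign each demand point to its cheapest open site.
  A→H2 10×6=60, B→H2 4×4=16, C→H2 18×3=54, D→H1 2×2=4, E→H1 10×5=50
  busing cost 184, fixed 36 → total 220.
Compare {H2}: busing cost 296 + fixed 24 = 320.
Compare {H1}: busing cost 446 + fixed 12 = 458.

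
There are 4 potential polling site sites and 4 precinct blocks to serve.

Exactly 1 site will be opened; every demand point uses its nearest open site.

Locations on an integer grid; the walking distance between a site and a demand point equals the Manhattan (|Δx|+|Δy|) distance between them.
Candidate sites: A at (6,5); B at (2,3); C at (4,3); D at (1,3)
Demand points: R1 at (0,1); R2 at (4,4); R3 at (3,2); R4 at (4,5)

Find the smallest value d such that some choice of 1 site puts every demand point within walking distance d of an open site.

Open {B}.
  Farthest demand point is R1 at walking distance 4 (to B); all others are ≤ 4.
With {D} the worst case is 5.
With {C} the worst case is 6.
No size-1 selection achieves below 4.

4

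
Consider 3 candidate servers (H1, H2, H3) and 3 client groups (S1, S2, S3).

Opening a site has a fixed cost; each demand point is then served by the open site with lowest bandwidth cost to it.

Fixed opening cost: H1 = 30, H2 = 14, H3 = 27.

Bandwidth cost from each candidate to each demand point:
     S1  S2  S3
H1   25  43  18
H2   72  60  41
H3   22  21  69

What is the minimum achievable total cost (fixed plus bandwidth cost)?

Open {H1}: assign each demand point to its cheapest open site.
  S1→H1 25, S2→H1 43, S3→H1 18
  bandwidth cost 86, fixed 30 → total 116.
Compare {H1, H3}: bandwidth cost 61 + fixed 57 = 118.
Compare {H2, H3}: bandwidth cost 84 + fixed 41 = 125.
Compare {H1, H2}: bandwidth cost 86 + fixed 44 = 130.
All other subsets cost ≥ 118. Minimum total cost: 116.

116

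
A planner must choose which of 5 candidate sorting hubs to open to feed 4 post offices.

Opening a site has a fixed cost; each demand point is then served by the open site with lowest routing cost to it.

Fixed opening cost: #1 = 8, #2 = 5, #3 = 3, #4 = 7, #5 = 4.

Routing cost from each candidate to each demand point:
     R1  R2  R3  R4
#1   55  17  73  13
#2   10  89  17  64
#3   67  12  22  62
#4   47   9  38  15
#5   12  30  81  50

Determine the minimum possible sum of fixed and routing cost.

63

Open {#2, #4}: assign each demand point to its cheapest open site.
  R1→#2 10, R2→#4 9, R3→#2 17, R4→#4 15
  routing cost 51, fixed 12 → total 63.
Compare {#2, #3, #4}: routing cost 51 + fixed 15 = 66.
Compare {#2, #4, #5}: routing cost 51 + fixed 16 = 67.
Compare {#1, #2, #3}: routing cost 52 + fixed 16 = 68.
All other subsets cost ≥ 66. Minimum total cost: 63.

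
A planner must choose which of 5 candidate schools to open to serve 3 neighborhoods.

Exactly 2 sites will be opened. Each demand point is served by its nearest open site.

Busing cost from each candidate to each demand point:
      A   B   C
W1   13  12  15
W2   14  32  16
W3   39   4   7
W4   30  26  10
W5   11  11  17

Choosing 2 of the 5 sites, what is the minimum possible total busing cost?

22

Open {W3, W5}.
  A→W5 11, B→W3 4, C→W3 7  ⇒ total 22.
Compare {W1, W3}: total 24.
Compare {W2, W3}: total 25.
No size-2 selection does better; minimum is 22.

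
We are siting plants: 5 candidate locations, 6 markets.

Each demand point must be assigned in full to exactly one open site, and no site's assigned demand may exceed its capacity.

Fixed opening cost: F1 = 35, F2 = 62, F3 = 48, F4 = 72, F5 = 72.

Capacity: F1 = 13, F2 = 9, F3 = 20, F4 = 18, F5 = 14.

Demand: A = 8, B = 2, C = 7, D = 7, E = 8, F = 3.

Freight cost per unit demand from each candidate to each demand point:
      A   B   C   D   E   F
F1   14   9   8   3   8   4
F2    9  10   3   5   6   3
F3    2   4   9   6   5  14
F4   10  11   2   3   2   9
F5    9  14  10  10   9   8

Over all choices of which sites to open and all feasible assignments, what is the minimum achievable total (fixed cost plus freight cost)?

Open {F1, F3, F4}; cheapest assignment that respects the capacities:
  F1 (cap 13, load 10): D, F — cost 7×3 + 3×4 = 33
  F3 (cap 20, load 10): A, B — cost 8×2 + 2×4 = 24
  F4 (cap 18, load 15): C, E — cost 7×2 + 8×2 = 30
  Shipping 87, fixed 155 → total 242.
  Any other capacity-feasible assignment to {F1, F3, F4} ships for at least 87.
Compare {F3, F4}: its best feasible assignment gives total 243.
Compare {F1, F2, F3}: its best feasible assignment gives total 263.
Every other set of open sites that can feasibly serve all demand totals ≥ 243 even under its best assignment. Minimum: 242.

242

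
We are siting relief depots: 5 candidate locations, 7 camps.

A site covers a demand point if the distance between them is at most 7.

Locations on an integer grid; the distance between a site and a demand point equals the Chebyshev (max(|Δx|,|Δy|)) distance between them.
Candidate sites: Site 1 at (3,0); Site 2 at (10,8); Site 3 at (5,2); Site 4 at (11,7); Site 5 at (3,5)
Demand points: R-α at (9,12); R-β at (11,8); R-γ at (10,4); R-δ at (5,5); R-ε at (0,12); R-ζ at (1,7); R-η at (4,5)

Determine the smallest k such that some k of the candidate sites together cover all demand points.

Coverage sets (demand points within 7 of each site):
  Site 1: {R-γ, R-δ, R-ζ, R-η}
  Site 2: {R-α, R-β, R-γ, R-δ, R-η}
  Site 3: {R-β, R-γ, R-δ, R-ζ, R-η}
  Site 4: {R-α, R-β, R-γ, R-δ, R-η}
  Site 5: {R-α, R-γ, R-δ, R-ε, R-ζ, R-η}
No single site covers all 7 demand points.
But {Site 2, Site 5} covers everything, so the minimum is 2.

2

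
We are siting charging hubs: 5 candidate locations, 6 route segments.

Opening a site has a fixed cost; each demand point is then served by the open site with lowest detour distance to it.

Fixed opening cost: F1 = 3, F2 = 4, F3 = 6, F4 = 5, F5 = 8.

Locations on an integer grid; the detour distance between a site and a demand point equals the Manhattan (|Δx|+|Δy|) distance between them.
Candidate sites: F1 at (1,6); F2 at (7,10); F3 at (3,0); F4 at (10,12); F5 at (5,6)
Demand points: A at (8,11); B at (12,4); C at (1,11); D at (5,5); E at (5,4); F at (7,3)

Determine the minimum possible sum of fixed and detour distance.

Open {F2, F5}: assign each demand point to its cheapest open site.
  A→F2 2, B→F5 9, C→F2 7, D→F5 1, E→F5 2, F→F5 5
  detour distance 26, fixed 12 → total 38.
Compare {F1, F2, F5}: detour distance 24 + fixed 15 = 39.
Compare {F1, F5}: detour distance 30 + fixed 11 = 41.
Compare {F1, F4, F5}: detour distance 25 + fixed 16 = 41.
All other subsets cost ≥ 39. Minimum total cost: 38.

38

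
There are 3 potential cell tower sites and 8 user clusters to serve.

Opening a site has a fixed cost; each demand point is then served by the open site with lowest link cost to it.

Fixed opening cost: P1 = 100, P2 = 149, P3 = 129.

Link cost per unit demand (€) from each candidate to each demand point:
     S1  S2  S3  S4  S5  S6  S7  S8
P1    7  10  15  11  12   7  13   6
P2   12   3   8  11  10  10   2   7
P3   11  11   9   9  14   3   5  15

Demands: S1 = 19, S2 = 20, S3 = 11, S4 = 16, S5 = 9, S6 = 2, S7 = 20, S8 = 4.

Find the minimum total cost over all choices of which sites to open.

Open {P1, P2}: assign each demand point to its cheapest open site.
  S1→P1 19×7=133, S2→P2 20×3=60, S3→P2 11×8=88, S4→P1 16×11=176, S5→P2 9×10=90, S6→P1 2×7=14, S7→P2 20×2=40, S8→P1 4×6=24
  link cost 625, fixed 249 → total 874.
Compare {P2}: link cost 730 + fixed 149 = 879.
Compare {P2, P3}: link cost 665 + fixed 278 = 943.
Compare {P1, P2, P3}: link cost 585 + fixed 378 = 963.
All other subsets cost ≥ 879. Minimum total cost: 874.

874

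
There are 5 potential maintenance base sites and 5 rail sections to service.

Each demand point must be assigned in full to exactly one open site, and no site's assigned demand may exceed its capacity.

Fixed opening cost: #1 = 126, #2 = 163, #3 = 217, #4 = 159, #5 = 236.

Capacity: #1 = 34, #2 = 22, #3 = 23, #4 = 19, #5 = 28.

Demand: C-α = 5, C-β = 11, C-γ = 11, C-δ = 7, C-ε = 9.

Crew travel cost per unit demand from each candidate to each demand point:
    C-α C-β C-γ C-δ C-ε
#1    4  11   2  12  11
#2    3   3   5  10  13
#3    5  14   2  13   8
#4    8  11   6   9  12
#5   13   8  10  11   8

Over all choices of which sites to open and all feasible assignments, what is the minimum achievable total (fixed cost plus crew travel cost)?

Open {#1, #2}; cheapest assignment that respects the capacities:
  #1 (cap 34, load 25): C-α, C-γ, C-ε — cost 5×4 + 11×2 + 9×11 = 141
  #2 (cap 22, load 18): C-β, C-δ — cost 11×3 + 7×10 = 103
  Shipping 244, fixed 289 → total 533.
  Any other capacity-feasible assignment to {#1, #2} ships for at least 244.
Compare {#1, #4}: its best feasible assignment gives total 610.
Compare {#1, #5}: its best feasible assignment gives total 641.
Every other set of open sites that can feasibly serve all demand totals ≥ 610 even under its best assignment. Minimum: 533.

533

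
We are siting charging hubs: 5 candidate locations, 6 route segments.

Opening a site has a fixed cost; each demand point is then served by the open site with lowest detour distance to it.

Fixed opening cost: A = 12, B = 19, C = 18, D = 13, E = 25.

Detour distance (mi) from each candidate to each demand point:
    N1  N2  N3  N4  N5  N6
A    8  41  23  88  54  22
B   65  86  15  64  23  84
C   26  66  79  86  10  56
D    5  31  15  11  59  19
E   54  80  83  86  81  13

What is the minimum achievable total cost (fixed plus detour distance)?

Open {C, D}: assign each demand point to its cheapest open site.
  N1→D 5, N2→D 31, N3→D 15, N4→D 11, N5→C 10, N6→D 19
  detour distance 91, fixed 31 → total 122.
Compare {A, C, D}: detour distance 91 + fixed 43 = 134.
Compare {B, D}: detour distance 104 + fixed 32 = 136.
Compare {B, C, D}: detour distance 91 + fixed 50 = 141.
All other subsets cost ≥ 134. Minimum total cost: 122.

122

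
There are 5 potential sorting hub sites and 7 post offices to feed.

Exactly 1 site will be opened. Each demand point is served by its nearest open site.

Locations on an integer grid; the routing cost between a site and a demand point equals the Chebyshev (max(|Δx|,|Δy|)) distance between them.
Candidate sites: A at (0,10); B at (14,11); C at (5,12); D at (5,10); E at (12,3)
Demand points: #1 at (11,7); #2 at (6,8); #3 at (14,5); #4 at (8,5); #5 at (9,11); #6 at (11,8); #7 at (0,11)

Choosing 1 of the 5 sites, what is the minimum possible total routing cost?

37

Open {D}.
  #1→D 6, #2→D 2, #3→D 9, #4→D 5, #5→D 4, #6→D 6, #7→D 5  ⇒ total 37.
Compare {C}: total 41.
Compare {E}: total 41.
No size-1 selection does better; minimum is 37.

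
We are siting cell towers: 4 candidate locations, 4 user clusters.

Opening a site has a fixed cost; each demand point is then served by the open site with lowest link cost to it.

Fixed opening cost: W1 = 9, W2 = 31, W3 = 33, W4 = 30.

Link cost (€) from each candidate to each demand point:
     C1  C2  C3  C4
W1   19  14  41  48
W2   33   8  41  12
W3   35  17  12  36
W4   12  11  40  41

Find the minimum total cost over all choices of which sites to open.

Open {W1, W2}: assign each demand point to its cheapest open site.
  C1→W1 19, C2→W2 8, C3→W1 41, C4→W2 12
  link cost 80, fixed 40 → total 120.
Compare {W1, W3}: link cost 81 + fixed 42 = 123.
Compare {W1, W2, W3}: link cost 51 + fixed 73 = 124.
Compare {W2}: link cost 94 + fixed 31 = 125.
All other subsets cost ≥ 123. Minimum total cost: 120.

120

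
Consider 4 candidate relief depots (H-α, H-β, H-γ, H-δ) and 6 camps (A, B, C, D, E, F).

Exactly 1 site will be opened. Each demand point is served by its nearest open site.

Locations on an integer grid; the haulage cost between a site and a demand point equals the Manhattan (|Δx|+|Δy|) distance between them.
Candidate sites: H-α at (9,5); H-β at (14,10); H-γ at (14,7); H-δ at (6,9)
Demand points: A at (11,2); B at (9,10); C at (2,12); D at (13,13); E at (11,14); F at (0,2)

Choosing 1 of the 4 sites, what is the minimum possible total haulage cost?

Open {H-δ}.
  A→H-δ 12, B→H-δ 4, C→H-δ 7, D→H-δ 11, E→H-δ 10, F→H-δ 13  ⇒ total 57.
Compare {H-α}: total 59.
Compare {H-β}: total 63.
No size-1 selection does better; minimum is 57.

57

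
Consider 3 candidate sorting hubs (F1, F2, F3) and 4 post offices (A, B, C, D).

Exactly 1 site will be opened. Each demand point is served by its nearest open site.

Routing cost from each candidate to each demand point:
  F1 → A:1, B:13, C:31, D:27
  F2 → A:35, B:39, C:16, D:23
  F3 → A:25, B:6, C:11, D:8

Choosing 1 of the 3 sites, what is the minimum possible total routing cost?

50

Open {F3}.
  A→F3 25, B→F3 6, C→F3 11, D→F3 8  ⇒ total 50.
Compare {F1}: total 72.
Compare {F2}: total 113.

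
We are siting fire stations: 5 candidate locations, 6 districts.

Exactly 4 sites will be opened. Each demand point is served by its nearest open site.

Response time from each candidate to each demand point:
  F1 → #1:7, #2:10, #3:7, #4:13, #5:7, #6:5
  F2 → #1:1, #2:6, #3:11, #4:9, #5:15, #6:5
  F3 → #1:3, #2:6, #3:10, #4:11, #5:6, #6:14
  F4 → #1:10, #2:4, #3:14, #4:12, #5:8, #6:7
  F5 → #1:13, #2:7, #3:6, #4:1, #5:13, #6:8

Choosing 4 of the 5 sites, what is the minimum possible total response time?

Open {F2, F3, F4, F5}.
  #1→F2 1, #2→F4 4, #3→F5 6, #4→F5 1, #5→F3 6, #6→F2 5  ⇒ total 23.
Compare {F1, F2, F4, F5}: total 24.
Compare {F1, F2, F3, F5}: total 25.
No size-4 selection does better; minimum is 23.

23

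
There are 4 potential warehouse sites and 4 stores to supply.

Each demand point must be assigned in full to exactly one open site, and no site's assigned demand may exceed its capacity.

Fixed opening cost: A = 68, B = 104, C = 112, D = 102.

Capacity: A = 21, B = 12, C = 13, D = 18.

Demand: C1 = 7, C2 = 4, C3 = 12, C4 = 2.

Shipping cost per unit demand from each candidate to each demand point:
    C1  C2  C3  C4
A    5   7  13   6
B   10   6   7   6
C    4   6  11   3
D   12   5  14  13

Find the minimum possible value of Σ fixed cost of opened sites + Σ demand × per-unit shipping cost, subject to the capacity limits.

Open {A, B}; cheapest assignment that respects the capacities:
  A (cap 21, load 13): C1, C2, C4 — cost 7×5 + 4×7 + 2×6 = 75
  B (cap 12, load 12): C3 — cost 12×7 = 84
  Shipping 159, fixed 172 → total 331.
  Any other capacity-feasible assignment to {A, B} ships for at least 159.
Compare {B, C}: its best feasible assignment gives total 358.
Compare {A, C}: its best feasible assignment gives total 387.
Every other set of open sites that can feasibly serve all demand totals ≥ 358 even under its best assignment. Minimum: 331.

331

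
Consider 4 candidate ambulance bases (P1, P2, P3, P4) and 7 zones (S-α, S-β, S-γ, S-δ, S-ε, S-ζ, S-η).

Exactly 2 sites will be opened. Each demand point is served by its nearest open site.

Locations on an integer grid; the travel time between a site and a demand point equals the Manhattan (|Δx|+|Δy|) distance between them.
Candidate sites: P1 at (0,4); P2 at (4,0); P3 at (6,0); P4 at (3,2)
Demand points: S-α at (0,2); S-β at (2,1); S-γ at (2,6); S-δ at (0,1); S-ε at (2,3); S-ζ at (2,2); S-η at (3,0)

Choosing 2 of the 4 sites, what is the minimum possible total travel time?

16

Open {P1, P4}.
  S-α→P1 2, S-β→P4 2, S-γ→P1 4, S-δ→P1 3, S-ε→P4 2, S-ζ→P4 1, S-η→P4 2  ⇒ total 16.
Compare {P2, P4}: total 18.
Compare {P3, P4}: total 19.
No size-2 selection does better; minimum is 16.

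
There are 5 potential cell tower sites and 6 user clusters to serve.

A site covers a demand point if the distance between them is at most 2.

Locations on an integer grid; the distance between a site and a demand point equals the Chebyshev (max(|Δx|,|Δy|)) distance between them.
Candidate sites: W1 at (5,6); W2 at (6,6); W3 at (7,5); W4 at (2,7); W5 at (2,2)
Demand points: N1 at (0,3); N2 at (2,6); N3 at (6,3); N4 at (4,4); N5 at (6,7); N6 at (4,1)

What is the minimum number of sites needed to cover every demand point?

Coverage sets (demand points within 2 of each site):
  W1: {N4, N5}
  W2: {N4, N5}
  W3: {N3, N5}
  W4: {N2}
  W5: {N1, N4, N6}
No 2 sites suffice: every size-2 union leaves at least one demand point uncovered.
But {W3, W4, W5} covers everything, so the minimum is 3.

3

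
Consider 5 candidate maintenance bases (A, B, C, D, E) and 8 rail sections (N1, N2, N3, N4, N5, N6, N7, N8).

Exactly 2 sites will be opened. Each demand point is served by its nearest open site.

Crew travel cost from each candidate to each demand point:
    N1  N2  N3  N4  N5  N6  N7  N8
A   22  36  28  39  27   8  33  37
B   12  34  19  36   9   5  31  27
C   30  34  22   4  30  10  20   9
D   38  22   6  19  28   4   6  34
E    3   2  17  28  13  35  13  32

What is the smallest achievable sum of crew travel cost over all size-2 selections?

Open {C, E}.
  N1→E 3, N2→E 2, N3→E 17, N4→C 4, N5→E 13, N6→C 10, N7→E 13, N8→C 9  ⇒ total 71.
Compare {D, E}: total 85.
Compare {B, E}: total 104.
No size-2 selection does better; minimum is 71.

71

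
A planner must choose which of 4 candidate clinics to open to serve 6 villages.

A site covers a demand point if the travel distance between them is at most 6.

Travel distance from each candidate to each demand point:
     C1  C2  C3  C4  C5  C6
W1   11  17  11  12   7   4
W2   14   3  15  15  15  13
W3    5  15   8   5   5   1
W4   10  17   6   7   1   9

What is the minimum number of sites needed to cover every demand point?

Coverage sets (demand points within 6 of each site):
  W1: {C6}
  W2: {C2}
  W3: {C1, C4, C5, C6}
  W4: {C3, C5}
No 2 sites suffice: every size-2 union leaves at least one demand point uncovered.
But {W2, W3, W4} covers everything, so the minimum is 3.

3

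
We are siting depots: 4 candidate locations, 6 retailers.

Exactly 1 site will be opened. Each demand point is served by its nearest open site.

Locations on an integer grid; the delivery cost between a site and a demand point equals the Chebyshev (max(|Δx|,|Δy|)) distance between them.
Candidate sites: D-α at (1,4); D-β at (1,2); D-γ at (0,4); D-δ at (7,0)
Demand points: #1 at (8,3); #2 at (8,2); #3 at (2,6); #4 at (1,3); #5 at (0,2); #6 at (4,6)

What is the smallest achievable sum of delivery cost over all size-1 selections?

Open {D-α}.
  #1→D-α 7, #2→D-α 7, #3→D-α 2, #4→D-α 1, #5→D-α 2, #6→D-α 3  ⇒ total 22.
Compare {D-β}: total 24.
Compare {D-γ}: total 25.
No size-1 selection does better; minimum is 22.

22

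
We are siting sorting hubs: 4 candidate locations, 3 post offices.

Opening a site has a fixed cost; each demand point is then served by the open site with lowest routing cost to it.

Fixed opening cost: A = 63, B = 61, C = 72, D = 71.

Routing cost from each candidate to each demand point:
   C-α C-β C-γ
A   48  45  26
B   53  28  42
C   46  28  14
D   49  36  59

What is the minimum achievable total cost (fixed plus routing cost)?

Open {C}: assign each demand point to its cheapest open site.
  C-α→C 46, C-β→C 28, C-γ→C 14
  routing cost 88, fixed 72 → total 160.
Compare {A}: routing cost 119 + fixed 63 = 182.
Compare {B}: routing cost 123 + fixed 61 = 184.
Compare {D}: routing cost 144 + fixed 71 = 215.
All other subsets cost ≥ 182. Minimum total cost: 160.

160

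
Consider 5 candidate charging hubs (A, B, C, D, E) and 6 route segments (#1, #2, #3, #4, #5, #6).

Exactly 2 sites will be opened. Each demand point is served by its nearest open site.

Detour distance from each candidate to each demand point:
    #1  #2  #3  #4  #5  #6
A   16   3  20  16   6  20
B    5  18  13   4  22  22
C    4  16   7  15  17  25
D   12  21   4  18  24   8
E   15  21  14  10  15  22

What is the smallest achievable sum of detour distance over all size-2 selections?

49

Open {A, D}.
  #1→D 12, #2→A 3, #3→D 4, #4→A 16, #5→A 6, #6→D 8  ⇒ total 49.
Compare {A, B}: total 51.
Compare {A, C}: total 55.
No size-2 selection does better; minimum is 49.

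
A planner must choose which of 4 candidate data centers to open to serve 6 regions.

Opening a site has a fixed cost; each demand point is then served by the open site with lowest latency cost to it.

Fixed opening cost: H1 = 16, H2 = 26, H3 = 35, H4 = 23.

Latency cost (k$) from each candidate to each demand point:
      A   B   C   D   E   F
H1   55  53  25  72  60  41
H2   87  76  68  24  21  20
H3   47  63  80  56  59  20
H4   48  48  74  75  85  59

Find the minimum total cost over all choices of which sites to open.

240

Open {H1, H2}: assign each demand point to its cheapest open site.
  A→H1 55, B→H1 53, C→H1 25, D→H2 24, E→H2 21, F→H2 20
  latency cost 198, fixed 42 → total 240.
Compare {H1, H2, H4}: latency cost 186 + fixed 65 = 251.
Compare {H1, H2, H3}: latency cost 190 + fixed 77 = 267.
Compare {H2, H4}: latency cost 229 + fixed 49 = 278.
All other subsets cost ≥ 251. Minimum total cost: 240.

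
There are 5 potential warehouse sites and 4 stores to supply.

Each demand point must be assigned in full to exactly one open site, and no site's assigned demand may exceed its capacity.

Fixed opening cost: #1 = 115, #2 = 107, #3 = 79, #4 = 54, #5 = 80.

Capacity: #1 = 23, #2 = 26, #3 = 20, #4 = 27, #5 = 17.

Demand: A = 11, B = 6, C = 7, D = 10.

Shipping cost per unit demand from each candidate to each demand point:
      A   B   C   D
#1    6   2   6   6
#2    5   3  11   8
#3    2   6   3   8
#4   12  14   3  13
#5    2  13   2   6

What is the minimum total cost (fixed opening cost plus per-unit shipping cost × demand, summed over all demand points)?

291

Open {#3, #5}; cheapest assignment that respects the capacities:
  #3 (cap 20, load 17): A, B — cost 11×2 + 6×6 = 58
  #5 (cap 17, load 17): C, D — cost 7×2 + 10×6 = 74
  Shipping 132, fixed 159 → total 291.
  Any other capacity-feasible assignment to {#3, #5} ships for at least 132.
Compare {#1, #3}: its best feasible assignment gives total 309.
Compare {#2, #3}: its best feasible assignment gives total 327.
Every other set of open sites that can feasibly serve all demand totals ≥ 309 even under its best assignment. Minimum: 291.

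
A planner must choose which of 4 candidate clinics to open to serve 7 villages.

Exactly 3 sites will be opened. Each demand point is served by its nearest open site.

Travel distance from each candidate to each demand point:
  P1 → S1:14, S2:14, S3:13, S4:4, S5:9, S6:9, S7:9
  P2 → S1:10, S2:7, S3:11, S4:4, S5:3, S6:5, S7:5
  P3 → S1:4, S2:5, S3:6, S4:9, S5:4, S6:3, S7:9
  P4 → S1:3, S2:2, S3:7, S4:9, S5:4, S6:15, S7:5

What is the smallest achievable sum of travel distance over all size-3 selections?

Open {P2, P3, P4}.
  S1→P4 3, S2→P4 2, S3→P3 6, S4→P2 4, S5→P2 3, S6→P3 3, S7→P2 5  ⇒ total 26.
Compare {P1, P3, P4}: total 27.
Compare {P1, P2, P4}: total 29.
No size-3 selection does better; minimum is 26.

26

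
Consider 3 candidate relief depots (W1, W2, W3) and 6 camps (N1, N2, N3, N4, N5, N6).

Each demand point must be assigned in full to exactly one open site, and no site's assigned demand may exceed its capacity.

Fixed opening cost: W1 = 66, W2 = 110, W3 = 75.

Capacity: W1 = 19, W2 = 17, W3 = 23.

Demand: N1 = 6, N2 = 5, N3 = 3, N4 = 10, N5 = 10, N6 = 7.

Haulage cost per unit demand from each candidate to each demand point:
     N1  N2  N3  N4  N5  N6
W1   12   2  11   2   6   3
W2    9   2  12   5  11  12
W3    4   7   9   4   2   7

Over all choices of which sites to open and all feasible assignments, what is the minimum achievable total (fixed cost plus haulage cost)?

Open {W1, W3}; cheapest assignment that respects the capacities:
  W1 (cap 19, load 18): N2, N3, N4 — cost 5×2 + 3×11 + 10×2 = 63
  W3 (cap 23, load 23): N1, N5, N6 — cost 6×4 + 10×2 + 7×7 = 93
  Shipping 156, fixed 141 → total 297.
  Any other capacity-feasible assignment to {W1, W3} ships for at least 156.
Compare {W1, W2, W3}: its best feasible assignment gives total 373.
Every other set of open sites that can feasibly serve all demand totals ≥ 373 even under its best assignment. Minimum: 297.

297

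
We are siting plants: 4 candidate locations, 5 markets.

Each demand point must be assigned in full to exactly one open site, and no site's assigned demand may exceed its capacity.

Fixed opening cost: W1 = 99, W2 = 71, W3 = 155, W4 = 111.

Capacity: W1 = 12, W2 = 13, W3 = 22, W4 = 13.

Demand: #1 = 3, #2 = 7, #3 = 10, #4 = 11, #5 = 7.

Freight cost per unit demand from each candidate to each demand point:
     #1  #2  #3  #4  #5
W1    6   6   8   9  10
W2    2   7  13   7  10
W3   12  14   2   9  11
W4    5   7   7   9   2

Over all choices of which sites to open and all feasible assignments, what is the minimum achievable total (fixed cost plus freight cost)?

525

Open {W2, W3, W4}; cheapest assignment that respects the capacities:
  W2 (cap 13, load 10): #1, #2 — cost 3×2 + 7×7 = 55
  W3 (cap 22, load 21): #3, #4 — cost 10×2 + 11×9 = 119
  W4 (cap 13, load 7): #5 — cost 7×2 = 14
  Shipping 188, fixed 337 → total 525.
  Any other capacity-feasible assignment to {W2, W3, W4} ships for at least 188.
Compare {W1, W3, W4}: its best feasible assignment gives total 555.
Compare {W1, W2, W3}: its best feasible assignment gives total 559.
Every other set of open sites that can feasibly serve all demand totals ≥ 555 even under its best assignment. Minimum: 525.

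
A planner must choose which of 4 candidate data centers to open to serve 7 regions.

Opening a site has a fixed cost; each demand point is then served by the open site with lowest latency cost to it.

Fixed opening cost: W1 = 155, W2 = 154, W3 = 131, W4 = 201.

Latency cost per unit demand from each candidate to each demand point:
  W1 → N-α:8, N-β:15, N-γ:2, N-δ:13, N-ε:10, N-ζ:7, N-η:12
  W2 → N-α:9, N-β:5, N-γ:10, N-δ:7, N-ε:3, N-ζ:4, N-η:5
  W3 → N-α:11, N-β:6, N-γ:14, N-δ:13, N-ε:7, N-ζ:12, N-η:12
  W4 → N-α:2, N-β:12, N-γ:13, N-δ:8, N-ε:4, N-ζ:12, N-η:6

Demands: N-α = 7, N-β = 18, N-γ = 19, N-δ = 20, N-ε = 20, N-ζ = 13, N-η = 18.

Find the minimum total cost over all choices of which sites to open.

835

Open {W1, W2}: assign each demand point to its cheapest open site.
  N-α→W1 7×8=56, N-β→W2 18×5=90, N-γ→W1 19×2=38, N-δ→W2 20×7=140, N-ε→W2 20×3=60, N-ζ→W2 13×4=52, N-η→W2 18×5=90
  latency cost 526, fixed 309 → total 835.
Compare {W2}: latency cost 685 + fixed 154 = 839.
Compare {W1, W2, W3}: latency cost 526 + fixed 440 = 966.
Compare {W2, W3}: latency cost 685 + fixed 285 = 970.
All other subsets cost ≥ 839. Minimum total cost: 835.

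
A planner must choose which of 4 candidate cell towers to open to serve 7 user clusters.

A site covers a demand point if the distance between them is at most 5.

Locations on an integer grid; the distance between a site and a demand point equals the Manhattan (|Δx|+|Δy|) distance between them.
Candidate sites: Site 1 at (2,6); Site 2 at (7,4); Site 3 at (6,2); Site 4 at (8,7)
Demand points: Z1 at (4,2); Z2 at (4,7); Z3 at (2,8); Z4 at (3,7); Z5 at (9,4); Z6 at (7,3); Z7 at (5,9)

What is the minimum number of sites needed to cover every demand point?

3

Coverage sets (demand points within 5 of each site):
  Site 1: {Z2, Z3, Z4}
  Site 2: {Z1, Z5, Z6}
  Site 3: {Z1, Z5, Z6}
  Site 4: {Z2, Z4, Z5, Z6, Z7}
No 2 sites suffice: every size-2 union leaves at least one demand point uncovered.
But {Site 1, Site 2, Site 4} covers everything, so the minimum is 3.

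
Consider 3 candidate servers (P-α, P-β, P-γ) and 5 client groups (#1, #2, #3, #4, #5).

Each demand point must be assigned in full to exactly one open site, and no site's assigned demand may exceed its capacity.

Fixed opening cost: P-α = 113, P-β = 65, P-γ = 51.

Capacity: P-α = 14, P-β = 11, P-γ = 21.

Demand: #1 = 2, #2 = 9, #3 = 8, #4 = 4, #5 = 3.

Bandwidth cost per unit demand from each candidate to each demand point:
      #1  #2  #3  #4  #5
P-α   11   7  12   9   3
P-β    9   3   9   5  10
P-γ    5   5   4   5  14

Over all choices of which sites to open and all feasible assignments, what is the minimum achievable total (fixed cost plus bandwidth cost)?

Open {P-β, P-γ}; cheapest assignment that respects the capacities:
  P-β (cap 11, load 9): #2 — cost 9×3 = 27
  P-γ (cap 21, load 17): #1, #3, #4, #5 — cost 2×5 + 8×4 + 4×5 + 3×14 = 104
  Shipping 131, fixed 116 → total 247.
  Any other capacity-feasible assignment to {P-β, P-γ} ships for at least 131.
Compare {P-α, P-γ}: its best feasible assignment gives total 292.
Compare {P-α, P-β, P-γ}: its best feasible assignment gives total 327.
Every other set of open sites that can feasibly serve all demand totals ≥ 292 even under its best assignment. Minimum: 247.

247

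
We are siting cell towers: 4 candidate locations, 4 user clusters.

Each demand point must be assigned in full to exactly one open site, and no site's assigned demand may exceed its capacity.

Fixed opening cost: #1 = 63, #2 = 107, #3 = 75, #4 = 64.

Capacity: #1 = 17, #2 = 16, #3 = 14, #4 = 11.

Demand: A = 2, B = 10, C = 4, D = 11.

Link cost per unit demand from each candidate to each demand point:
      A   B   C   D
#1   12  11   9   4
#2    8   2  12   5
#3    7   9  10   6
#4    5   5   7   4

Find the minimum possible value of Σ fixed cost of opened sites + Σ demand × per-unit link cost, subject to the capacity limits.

Open {#1, #4}; cheapest assignment that respects the capacities:
  #1 (cap 17, load 17): A, C, D — cost 2×12 + 4×9 + 11×4 = 104
  #4 (cap 11, load 10): B — cost 10×5 = 50
  Shipping 154, fixed 127 → total 281.
  Any other capacity-feasible assignment to {#1, #4} ships for at least 154.
Compare {#1, #2}: its best feasible assignment gives total 286.
Compare {#2, #4}: its best feasible assignment gives total 299.
Every other set of open sites that can feasibly serve all demand totals ≥ 286 even under its best assignment. Minimum: 281.

281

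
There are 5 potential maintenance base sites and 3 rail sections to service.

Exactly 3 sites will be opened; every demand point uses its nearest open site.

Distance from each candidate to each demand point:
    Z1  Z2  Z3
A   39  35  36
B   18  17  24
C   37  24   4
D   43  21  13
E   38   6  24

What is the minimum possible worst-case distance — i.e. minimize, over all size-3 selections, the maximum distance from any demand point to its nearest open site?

18

Open {A, B, C}.
  Farthest demand point is Z1 at distance 18 (to B); all others are ≤ 18.
With {A, B, D} the worst case is 18.
With {B, C, D} the worst case is 18.
No size-3 selection achieves below 18.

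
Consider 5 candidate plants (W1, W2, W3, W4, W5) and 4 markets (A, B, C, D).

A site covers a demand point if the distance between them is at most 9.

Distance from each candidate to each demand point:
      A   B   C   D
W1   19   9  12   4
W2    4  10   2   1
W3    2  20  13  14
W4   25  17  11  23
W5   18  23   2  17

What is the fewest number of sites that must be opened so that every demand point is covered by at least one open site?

Coverage sets (demand points within 9 of each site):
  W1: {B, D}
  W2: {A, C, D}
  W3: {A}
  W4: {}
  W5: {C}
No single site covers all 4 demand points.
But {W1, W2} covers everything, so the minimum is 2.

2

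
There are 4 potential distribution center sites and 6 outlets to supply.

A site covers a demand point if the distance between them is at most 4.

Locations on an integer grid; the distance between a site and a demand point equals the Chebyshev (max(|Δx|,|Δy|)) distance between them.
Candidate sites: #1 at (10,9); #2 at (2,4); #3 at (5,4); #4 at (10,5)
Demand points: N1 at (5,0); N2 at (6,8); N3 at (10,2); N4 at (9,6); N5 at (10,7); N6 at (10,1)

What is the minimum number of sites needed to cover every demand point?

2

Coverage sets (demand points within 4 of each site):
  #1: {N2, N4, N5}
  #2: {N1, N2}
  #3: {N1, N2, N4}
  #4: {N2, N3, N4, N5, N6}
No single site covers all 6 demand points.
But {#2, #4} covers everything, so the minimum is 2.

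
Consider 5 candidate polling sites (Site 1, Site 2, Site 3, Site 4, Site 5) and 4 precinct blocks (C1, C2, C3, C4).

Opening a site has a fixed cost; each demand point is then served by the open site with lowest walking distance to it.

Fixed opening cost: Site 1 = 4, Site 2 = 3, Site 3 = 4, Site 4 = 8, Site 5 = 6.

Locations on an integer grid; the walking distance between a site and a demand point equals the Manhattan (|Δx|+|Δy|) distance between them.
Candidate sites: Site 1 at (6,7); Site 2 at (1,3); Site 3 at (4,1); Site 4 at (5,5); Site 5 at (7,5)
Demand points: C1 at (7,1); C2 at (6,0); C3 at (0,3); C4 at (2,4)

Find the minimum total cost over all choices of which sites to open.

Open {Site 2, Site 3}: assign each demand point to its cheapest open site.
  C1→Site 3 3, C2→Site 3 3, C3→Site 2 1, C4→Site 2 2
  walking distance 9, fixed 7 → total 16.
Compare {Site 1, Site 2, Site 3}: walking distance 9 + fixed 11 = 20.
Compare {Site 3}: walking distance 17 + fixed 4 = 21.
Compare {Site 2}: walking distance 19 + fixed 3 = 22.
All other subsets cost ≥ 20. Minimum total cost: 16.

16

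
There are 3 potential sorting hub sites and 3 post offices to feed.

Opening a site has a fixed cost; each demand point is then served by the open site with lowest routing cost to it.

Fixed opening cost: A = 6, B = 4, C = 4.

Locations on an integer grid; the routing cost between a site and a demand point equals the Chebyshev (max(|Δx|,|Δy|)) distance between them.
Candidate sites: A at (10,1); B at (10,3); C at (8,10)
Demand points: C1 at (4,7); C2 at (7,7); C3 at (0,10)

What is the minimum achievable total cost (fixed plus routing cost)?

19

Open {C}: assign each demand point to its cheapest open site.
  C1→C 4, C2→C 3, C3→C 8
  routing cost 15, fixed 4 → total 19.
Compare {B, C}: routing cost 15 + fixed 8 = 23.
Compare {B}: routing cost 20 + fixed 4 = 24.
Compare {A, C}: routing cost 15 + fixed 10 = 25.
All other subsets cost ≥ 23. Minimum total cost: 19.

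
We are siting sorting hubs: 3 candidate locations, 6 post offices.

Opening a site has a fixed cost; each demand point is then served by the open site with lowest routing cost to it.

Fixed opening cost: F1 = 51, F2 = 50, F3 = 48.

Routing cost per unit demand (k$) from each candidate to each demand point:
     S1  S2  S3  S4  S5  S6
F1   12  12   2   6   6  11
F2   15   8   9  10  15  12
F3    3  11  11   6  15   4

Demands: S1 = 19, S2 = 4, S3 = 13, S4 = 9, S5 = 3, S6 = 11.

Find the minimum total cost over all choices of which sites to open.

Open {F1, F3}: assign each demand point to its cheapest open site.
  S1→F3 19×3=57, S2→F3 4×11=44, S3→F1 13×2=26, S4→F1 9×6=54, S5→F1 3×6=18, S6→F3 11×4=44
  routing cost 243, fixed 99 → total 342.
Compare {F1, F2, F3}: routing cost 231 + fixed 149 = 380.
Compare {F3}: routing cost 387 + fixed 48 = 435.
Compare {F2, F3}: routing cost 349 + fixed 98 = 447.
All other subsets cost ≥ 380. Minimum total cost: 342.

342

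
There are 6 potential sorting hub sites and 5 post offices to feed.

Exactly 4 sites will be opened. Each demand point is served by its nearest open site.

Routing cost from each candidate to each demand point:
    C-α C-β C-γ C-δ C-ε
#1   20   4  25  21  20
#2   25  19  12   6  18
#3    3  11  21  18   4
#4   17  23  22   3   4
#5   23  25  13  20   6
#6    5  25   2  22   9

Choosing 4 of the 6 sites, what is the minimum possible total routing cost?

16

Open {#1, #3, #4, #6}.
  C-α→#3 3, C-β→#1 4, C-γ→#6 2, C-δ→#4 3, C-ε→#3 4  ⇒ total 16.
Compare {#1, #2, #4, #6}: total 18.
Compare {#1, #4, #5, #6}: total 18.
No size-4 selection does better; minimum is 16.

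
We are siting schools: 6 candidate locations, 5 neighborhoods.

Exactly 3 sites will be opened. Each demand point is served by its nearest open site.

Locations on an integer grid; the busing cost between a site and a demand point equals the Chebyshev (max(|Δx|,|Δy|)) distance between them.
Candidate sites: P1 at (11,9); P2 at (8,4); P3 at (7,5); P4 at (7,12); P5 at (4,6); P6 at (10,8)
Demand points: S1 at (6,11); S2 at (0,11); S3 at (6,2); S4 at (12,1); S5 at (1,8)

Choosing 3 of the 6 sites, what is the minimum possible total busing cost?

15

Open {P2, P4, P5}.
  S1→P4 1, S2→P5 5, S3→P2 2, S4→P2 4, S5→P5 3  ⇒ total 15.
Compare {P3, P4, P5}: total 17.
Compare {P2, P5, P6}: total 18.
No size-3 selection does better; minimum is 15.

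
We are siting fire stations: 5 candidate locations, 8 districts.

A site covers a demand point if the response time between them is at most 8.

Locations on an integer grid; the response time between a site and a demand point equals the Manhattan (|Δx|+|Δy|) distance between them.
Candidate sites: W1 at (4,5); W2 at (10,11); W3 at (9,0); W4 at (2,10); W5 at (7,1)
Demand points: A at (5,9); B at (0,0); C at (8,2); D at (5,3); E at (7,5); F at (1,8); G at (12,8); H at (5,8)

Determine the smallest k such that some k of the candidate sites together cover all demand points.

3

Coverage sets (demand points within 8 of each site):
  W1: {A, C, D, E, F, H}
  W2: {A, G, H}
  W3: {C, D, E}
  W4: {A, F, H}
  W5: {B, C, D, E}
No 2 sites suffice: every size-2 union leaves at least one demand point uncovered.
But {W1, W2, W5} covers everything, so the minimum is 3.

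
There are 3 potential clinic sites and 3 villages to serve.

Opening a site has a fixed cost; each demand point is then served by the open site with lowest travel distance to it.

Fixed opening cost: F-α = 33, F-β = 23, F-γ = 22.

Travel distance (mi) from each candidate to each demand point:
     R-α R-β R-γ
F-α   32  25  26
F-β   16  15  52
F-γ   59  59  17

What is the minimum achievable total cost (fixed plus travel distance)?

Open {F-β, F-γ}: assign each demand point to its cheapest open site.
  R-α→F-β 16, R-β→F-β 15, R-γ→F-γ 17
  travel distance 48, fixed 45 → total 93.
Compare {F-β}: travel distance 83 + fixed 23 = 106.
Compare {F-α, F-β}: travel distance 57 + fixed 56 = 113.
Compare {F-α}: travel distance 83 + fixed 33 = 116.
All other subsets cost ≥ 106. Minimum total cost: 93.

93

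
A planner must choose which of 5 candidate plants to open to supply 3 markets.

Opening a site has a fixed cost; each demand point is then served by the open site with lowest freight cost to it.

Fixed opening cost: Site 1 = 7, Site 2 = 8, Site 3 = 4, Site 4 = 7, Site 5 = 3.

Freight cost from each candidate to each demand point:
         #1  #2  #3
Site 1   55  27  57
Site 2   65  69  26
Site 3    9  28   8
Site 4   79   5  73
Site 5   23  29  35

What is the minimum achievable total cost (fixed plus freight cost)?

33

Open {Site 3, Site 4}: assign each demand point to its cheapest open site.
  #1→Site 3 9, #2→Site 4 5, #3→Site 3 8
  freight cost 22, fixed 11 → total 33.
Compare {Site 3, Site 4, Site 5}: freight cost 22 + fixed 14 = 36.
Compare {Site 1, Site 3, Site 4}: freight cost 22 + fixed 18 = 40.
Compare {Site 2, Site 3, Site 4}: freight cost 22 + fixed 19 = 41.
All other subsets cost ≥ 36. Minimum total cost: 33.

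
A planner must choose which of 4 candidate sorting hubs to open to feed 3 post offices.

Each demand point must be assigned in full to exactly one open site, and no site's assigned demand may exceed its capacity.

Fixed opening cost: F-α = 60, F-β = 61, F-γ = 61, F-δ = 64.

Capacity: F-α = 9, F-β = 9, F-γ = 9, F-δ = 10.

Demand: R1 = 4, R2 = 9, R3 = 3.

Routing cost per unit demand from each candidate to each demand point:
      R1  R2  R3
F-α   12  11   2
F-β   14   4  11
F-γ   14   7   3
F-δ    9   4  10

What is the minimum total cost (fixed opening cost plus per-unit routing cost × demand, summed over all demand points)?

Open {F-α, F-β}; cheapest assignment that respects the capacities:
  F-α (cap 9, load 7): R1, R3 — cost 4×12 + 3×2 = 54
  F-β (cap 9, load 9): R2 — cost 9×4 = 36
  Shipping 90, fixed 121 → total 211.
  Any other capacity-feasible assignment to {F-α, F-β} ships for at least 90.
Compare {F-α, F-δ}: its best feasible assignment gives total 214.
Compare {F-β, F-γ}: its best feasible assignment gives total 223.
Every other set of open sites that can feasibly serve all demand totals ≥ 214 even under its best assignment. Minimum: 211.

211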